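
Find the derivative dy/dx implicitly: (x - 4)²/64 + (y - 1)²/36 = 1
Differentiate both sides with respect to x, treating y as y(x). By the chain rule, any term containing y contributes a factor of y' = dy/dx when we differentiate it.

Move every term to one side and write the relation as F(x, y) = 0. Term by term,
  d/dx[(x - 4)^2/64] = x/32 - 1/8
  d/dx[(y - 1)^2/36] = y'(y - 1)/18
  d/dx[-1] = 0

The pieces without y' make up ∂F/∂x and the coefficient of y' is ∂F/∂y:
  ∂F/∂x = x/32 - 1/8,
  ∂F/∂y = y/18 - 1/18.

Since d/dx[F] = ∂F/∂x + (∂F/∂y)·y' = 0, solve for y':
  (∂F/∂y)·y' = -∂F/∂x
  dy/dx = -(∂F/∂x)/(∂F/∂y) = -(x/32 - 1/8)/(y/18 - 1/18)
        = -((x - 4)/32)/((y - 1)/18) = 9(4 - x)/(16(y - 1))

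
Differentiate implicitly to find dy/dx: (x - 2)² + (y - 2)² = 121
Differentiate both sides with respect to x, treating y as y(x). By the chain rule, any term containing y contributes a factor of y' = dy/dx when we differentiate it.

Move every term to one side and write the relation as F(x, y) = 0. Term by term,
  d/dx[(x - 2)^2] = 2x - 4
  d/dx[(y - 2)^2] = 2·y'(y - 2)
  d/dx[-121] = 0

The pieces without y' make up ∂F/∂x and the coefficient of y' is ∂F/∂y:
  ∂F/∂x = 2x - 4,
  ∂F/∂y = 2y - 4.

Since d/dx[F] = ∂F/∂x + (∂F/∂y)·y' = 0, solve for y':
  (∂F/∂y)·y' = -∂F/∂x
  dy/dx = -(∂F/∂x)/(∂F/∂y) = -(2x - 4)/(2y - 4) = (2 - x)/(y - 2)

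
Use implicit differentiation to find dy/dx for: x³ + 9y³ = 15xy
Differentiate both sides with respect to x, treating y as y(x). By the chain rule, any term containing y contributes a factor of y' = dy/dx when we differentiate it.

Move every term to one side and write the relation as F(x, y) = 0. Term by term,
  d/dx[x^3] = 3x^2
  d/dx[-15xy] = -15x·y' - 15y
  d/dx[9y^3] = 27y^2·y'

The pieces without y' make up ∂F/∂x and the coefficient of y' is ∂F/∂y:
  ∂F/∂x = 3x^2 - 15y,
  ∂F/∂y = -15x + 27y^2.

Since d/dx[F] = ∂F/∂x + (∂F/∂y)·y' = 0, solve for y':
  (∂F/∂y)·y' = -∂F/∂x
  dy/dx = -(∂F/∂x)/(∂F/∂y) = -(3x^2 - 15y)/(-15x + 27y^2) = (x^2 - 5y)/(5x - 9y^2)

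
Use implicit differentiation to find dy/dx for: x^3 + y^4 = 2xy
Differentiate both sides with respect to x, treating y as y(x). By the chain rule, any term containing y contributes a factor of y' = dy/dx when we differentiate it.

Move every term to one side and write the relation as F(x, y) = 0. Term by term,
  d/dx[x^3] = 3x^2
  d/dx[-2xy] = -2x·y' - 2y
  d/dx[y^4] = 4y^3·y'

The pieces without y' make up ∂F/∂x and the coefficient of y' is ∂F/∂y:
  ∂F/∂x = 3x^2 - 2y,
  ∂F/∂y = -2x + 4y^3.

Since d/dx[F] = ∂F/∂x + (∂F/∂y)·y' = 0, solve for y':
  (∂F/∂y)·y' = -∂F/∂x
  dy/dx = -(∂F/∂x)/(∂F/∂y) = -(3x^2 - 2y)/(-2x + 4y^3) = (3x^2/2 - y)/(x - 2y^3)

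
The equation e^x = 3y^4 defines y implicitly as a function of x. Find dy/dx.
Differentiate both sides with respect to x, treating y as y(x). By the chain rule, any term containing y contributes a factor of y' = dy/dx when we differentiate it.

Move every term to one side and write the relation as F(x, y) = 0. Term by term,
  d/dx[-3y^4] = -12y^3·y'
  d/dx[e^(x)] = e^(x)

The pieces without y' make up ∂F/∂x and the coefficient of y' is ∂F/∂y:
  ∂F/∂x = e^(x),
  ∂F/∂y = -12y^3.

Since d/dx[F] = ∂F/∂x + (∂F/∂y)·y' = 0, solve for y':
  (∂F/∂y)·y' = -∂F/∂x
  dy/dx = -(∂F/∂x)/(∂F/∂y) = -(e^(x))/(-12y^3) = e^(x)/(12y^3)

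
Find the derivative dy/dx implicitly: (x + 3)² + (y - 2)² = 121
Take d/dx of both sides. Since y is implicitly a function of x, the chain rule attaches a y' = dy/dx factor whenever we differentiate through y.

Set F(x, y) = (left side) − (right side), so the curve is F = 0. Differentiating each term of F:
  d/dx[(x + 3)^2] = 2x + 6
  d/dx[(y - 2)^2] = 2·y'(y - 2)
  d/dx[-121] = 0

Collecting, the y'-free part is the partial derivative in x and the y' coefficient is the partial derivative in y:
  ∂F/∂x = 2x + 6
  ∂F/∂y = 2y - 4

so d/dx[F(x, y(x))] = ∂F/∂x + (∂F/∂y)·y' = 0. Rearranging,
  dy/dx = -(∂F/∂x)/(∂F/∂y) = -(2x + 6)/(2y - 4) = (-x - 3)/(y - 2)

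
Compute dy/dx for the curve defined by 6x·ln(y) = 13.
Differentiate both sides with respect to x, treating y as y(x). By the chain rule, any term containing y contributes a factor of y' = dy/dx when we differentiate it.

Move every term to one side and write the relation as F(x, y) = 0. Term by term,
  d/dx[6x·ln(y)] = 6x·y'/y + 6ln(y)
  d/dx[-13] = 0

The pieces without y' make up ∂F/∂x and the coefficient of y' is ∂F/∂y:
  ∂F/∂x = 6ln(y),
  ∂F/∂y = 6x/y.

Since d/dx[F] = ∂F/∂x + (∂F/∂y)·y' = 0, solve for y':
  (∂F/∂y)·y' = -∂F/∂x
  dy/dx = -(∂F/∂x)/(∂F/∂y) = -(6ln(y))/(6x/y) = -y·ln(y)/x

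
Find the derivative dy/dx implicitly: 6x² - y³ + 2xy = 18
Differentiate the relation implicitly: treat y = y(x) and apply the chain rule, so every y-derivative picks up a y' = dy/dx factor.

With everything moved to the left-hand side, differentiate term by term:
  d/dx[6x^2] = 12x
  d/dx[2xy] = 2x·y' + 2y
  d/dx[-y^3] = -3y^2·y'
  d/dx[-18] = 0

Separating the contributions that come from x directly and those that come through y:
  without y':      12x + 2y
  multiplying y':  2x - 3y^2

so (12x + 2y) + (2x - 3y^2)·y' = 0, and therefore
  dy/dx = -(12x + 2y)/(2x - 3y^2) = 2(-6x - y)/(2x - 3y^2)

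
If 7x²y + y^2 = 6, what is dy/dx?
Differentiate the relation implicitly: treat y = y(x) and apply the chain rule, so every y-derivative picks up a y' = dy/dx factor.

With everything moved to the left-hand side, differentiate term by term:
  d/dx[7x^2y] = 7x^2·y' + 14xy
  d/dx[y^2] = 2y·y'
  d/dx[-6] = 0

Separating the contributions that come from x directly and those that come through y:
  without y':      14xy
  multiplying y':  7x^2 + 2y

so (14xy) + (7x^2 + 2y)·y' = 0, and therefore
  dy/dx = -(14xy)/(7x^2 + 2y) = -14xy/(7x^2 + 2y)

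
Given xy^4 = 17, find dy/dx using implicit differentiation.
Take d/dx of both sides. Since y is implicitly a function of x, the chain rule attaches a y' = dy/dx factor whenever we differentiate through y.

Set F(x, y) = (left side) − (right side), so the curve is F = 0. Differentiating each term of F:
  d/dx[xy^4] = 4xy^3·y' + y^4
  d/dx[-17] = 0

Collecting, the y'-free part is the partial derivative in x and the y' coefficient is the partial derivative in y:
  ∂F/∂x = y^4
  ∂F/∂y = 4xy^3

so d/dx[F(x, y(x))] = ∂F/∂x + (∂F/∂y)·y' = 0. Rearranging,
  dy/dx = -(∂F/∂x)/(∂F/∂y) = -(y^4)/(4xy^3) = -y/(4x)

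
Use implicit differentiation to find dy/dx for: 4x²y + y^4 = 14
Differentiate the relation implicitly: treat y = y(x) and apply the chain rule, so every y-derivative picks up a y' = dy/dx factor.

With everything moved to the left-hand side, differentiate term by term:
  d/dx[4x^2y] = 4x^2·y' + 8xy
  d/dx[y^4] = 4y^3·y'
  d/dx[-14] = 0

Separating the contributions that come from x directly and those that come through y:
  without y':      8xy
  multiplying y':  4x^2 + 4y^3

so (8xy) + (4x^2 + 4y^3)·y' = 0, and therefore
  dy/dx = -(8xy)/(4x^2 + 4y^3) = -2xy/(x^2 + y^3)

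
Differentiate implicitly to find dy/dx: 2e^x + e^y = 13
Differentiate the relation implicitly: treat y = y(x) and apply the chain rule, so every y-derivative picks up a y' = dy/dx factor.

With everything moved to the left-hand side, differentiate term by term:
  d/dx[2e^(x)] = 2e^(x)
  d/dx[e^(y)] = y'·e^(y)
  d/dx[-13] = 0

Separating the contributions that come from x directly and those that come through y:
  without y':      2e^(x)
  multiplying y':  e^(y)

so (2e^(x)) + (e^(y))·y' = 0, and therefore
  dy/dx = -(2e^(x))/(e^(y)) = -2e^(x - y)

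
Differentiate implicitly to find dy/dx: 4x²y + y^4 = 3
Take d/dx of both sides. Since y is implicitly a function of x, the chain rule attaches a y' = dy/dx factor whenever we differentiate through y.

Set F(x, y) = (left side) − (right side), so the curve is F = 0. Differentiating each term of F:
  d/dx[4x^2y] = 4x^2·y' + 8xy
  d/dx[y^4] = 4y^3·y'
  d/dx[-3] = 0

Collecting, the y'-free part is the partial derivative in x and the y' coefficient is the partial derivative in y:
  ∂F/∂x = 8xy
  ∂F/∂y = 4x^2 + 4y^3

so d/dx[F(x, y(x))] = ∂F/∂x + (∂F/∂y)·y' = 0. Rearranging,
  dy/dx = -(∂F/∂x)/(∂F/∂y) = -(8xy)/(4x^2 + 4y^3) = -2xy/(x^2 + y^3)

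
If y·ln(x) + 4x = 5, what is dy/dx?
Differentiate both sides with respect to x, treating y as y(x). By the chain rule, any term containing y contributes a factor of y' = dy/dx when we differentiate it.

Move every term to one side and write the relation as F(x, y) = 0. Term by term,
  d/dx[4x] = 4
  d/dx[y·ln(x)] = y'·ln(x) + y/x
  d/dx[-5] = 0

The pieces without y' make up ∂F/∂x and the coefficient of y' is ∂F/∂y:
  ∂F/∂x = 4 + y/x,
  ∂F/∂y = ln(x).

Since d/dx[F] = ∂F/∂x + (∂F/∂y)·y' = 0, solve for y':
  (∂F/∂y)·y' = -∂F/∂x
  dy/dx = -(∂F/∂x)/(∂F/∂y) = -(4 + y/x)/(ln(x))
        = -((4x + y)/x)/(ln(x)) = (-4x - y)/(x·ln(x))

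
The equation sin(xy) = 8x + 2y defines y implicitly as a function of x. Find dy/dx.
Differentiate the relation implicitly: treat y = y(x) and apply the chain rule, so every y-derivative picks up a y' = dy/dx factor.

With everything moved to the left-hand side, differentiate term by term:
  d/dx[-8x] = -8
  d/dx[-2y] = -2·y'
  d/dx[sin(xy)] = (x·y' + y)·cos(xy)

Separating the contributions that come from x directly and those that come through y:
  without y':      y·cos(xy) - 8
  multiplying y':  x·cos(xy) - 2

so (y·cos(xy) - 8) + (x·cos(xy) - 2)·y' = 0, and therefore
  dy/dx = -(y·cos(xy) - 8)/(x·cos(xy) - 2) = (-y·cos(xy) + 8)/(x·cos(xy) - 2)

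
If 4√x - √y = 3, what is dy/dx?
Apply d/dx to both sides, remembering that y depends on x. Each occurrence of y therefore brings in a y' = dy/dx via the chain rule.

With F(x, y) equal to the left-hand side minus the right, differentiate F term by term:
  d/dx[4√(x)] = 2/√(x)
  d/dx[-√(y)] = -y'/(2√(y))
  d/dx[-3] = 0
Adding these up, d/dx[F] = 0 becomes
  (2/√(x)) + (-1/(2√(y)))·y' = 0,
so isolating y',
  dy/dx = -(2/√(x))/(-1/(2√(y))) = 4√(y)/√(x)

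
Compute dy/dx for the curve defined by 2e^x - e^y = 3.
Differentiate both sides with respect to x, treating y as y(x). By the chain rule, any term containing y contributes a factor of y' = dy/dx when we differentiate it.

Move every term to one side and write the relation as F(x, y) = 0. Term by term,
  d/dx[2e^(x)] = 2e^(x)
  d/dx[-e^(y)] = -y'·e^(y)
  d/dx[-3] = 0

The pieces without y' make up ∂F/∂x and the coefficient of y' is ∂F/∂y:
  ∂F/∂x = 2e^(x),
  ∂F/∂y = -e^(y).

Since d/dx[F] = ∂F/∂x + (∂F/∂y)·y' = 0, solve for y':
  (∂F/∂y)·y' = -∂F/∂x
  dy/dx = -(∂F/∂x)/(∂F/∂y) = -(2e^(x))/(-e^(y)) = 2e^(x - y)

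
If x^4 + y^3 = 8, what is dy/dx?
Take d/dx of both sides. Since y is implicitly a function of x, the chain rule attaches a y' = dy/dx factor whenever we differentiate through y.

Set F(x, y) = (left side) − (right side), so the curve is F = 0. Differentiating each term of F:
  d/dx[x^4] = 4x^3
  d/dx[y^3] = 3y^2·y'
  d/dx[-8] = 0

Collecting, the y'-free part is the partial derivative in x and the y' coefficient is the partial derivative in y:
  ∂F/∂x = 4x^3
  ∂F/∂y = 3y^2

so d/dx[F(x, y(x))] = ∂F/∂x + (∂F/∂y)·y' = 0. Rearranging,
  dy/dx = -(∂F/∂x)/(∂F/∂y) = -(4x^3)/(3y^2) = -4x^3/(3y^2)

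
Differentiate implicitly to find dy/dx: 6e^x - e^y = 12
Differentiate the relation implicitly: treat y = y(x) and apply the chain rule, so every y-derivative picks up a y' = dy/dx factor.

With everything moved to the left-hand side, differentiate term by term:
  d/dx[6e^(x)] = 6e^(x)
  d/dx[-e^(y)] = -y'·e^(y)
  d/dx[-12] = 0

Separating the contributions that come from x directly and those that come through y:
  without y':      6e^(x)
  multiplying y':  -e^(y)

so (6e^(x)) + (-e^(y))·y' = 0, and therefore
  dy/dx = -(6e^(x))/(-e^(y)) = 6e^(x - y)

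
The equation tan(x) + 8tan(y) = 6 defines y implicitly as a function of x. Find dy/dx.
Differentiate the relation implicitly: treat y = y(x) and apply the chain rule, so every y-derivative picks up a y' = dy/dx factor.

With everything moved to the left-hand side, differentiate term by term:
  d/dx[tan(x)] = tan(x)^2 + 1
  d/dx[8tan(y)] = 8·y'(tan(y)^2 + 1)
  d/dx[-6] = 0

Separating the contributions that come from x directly and those that come through y:
  without y':      tan(x)^2 + 1
  multiplying y':  8tan(y)^2 + 8

so (tan(x)^2 + 1) + (8tan(y)^2 + 8)·y' = 0, and therefore
  dy/dx = -(tan(x)^2 + 1)/(8tan(y)^2 + 8) = -cos(y)^2/(8cos(x)^2)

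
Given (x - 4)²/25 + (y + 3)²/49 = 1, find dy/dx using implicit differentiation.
Differentiate the relation implicitly: treat y = y(x) and apply the chain rule, so every y-derivative picks up a y' = dy/dx factor.

With everything moved to the left-hand side, differentiate term by term:
  d/dx[(x - 4)^2/25] = 2x/25 - 8/25
  d/dx[(y + 3)^2/49] = 2·y'(y + 3)/49
  d/dx[-1] = 0

Separating the contributions that come from x directly and those that come through y:
  without y':      2x/25 - 8/25
  multiplying y':  2y/49 + 6/49

so (2x/25 - 8/25) + (2y/49 + 6/49)·y' = 0, and therefore
  dy/dx = -(2x/25 - 8/25)/(2y/49 + 6/49)
        = -(2(x - 4)/25)/(2(y + 3)/49) = 49(4 - x)/(25(y + 3))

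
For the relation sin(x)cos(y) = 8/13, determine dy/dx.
Apply d/dx to both sides, remembering that y depends on x. Each occurrence of y therefore brings in a y' = dy/dx via the chain rule.

With F(x, y) equal to the left-hand side minus the right, differentiate F term by term:
  d/dx[sin(x)·cos(y)] = -y'·sin(x)·sin(y) + cos(x)·cos(y)
  d/dx[-8/13] = 0
Adding these up, d/dx[F] = 0 becomes
  (cos(x)·cos(y)) + (-sin(x)·sin(y))·y' = 0,
so isolating y',
  dy/dx = -(cos(x)·cos(y))/(-sin(x)·sin(y)) = 1/(tan(x)·tan(y))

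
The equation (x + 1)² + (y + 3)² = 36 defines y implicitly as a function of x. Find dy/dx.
Differentiate both sides with respect to x, treating y as y(x). By the chain rule, any term containing y contributes a factor of y' = dy/dx when we differentiate it.

Move every term to one side and write the relation as F(x, y) = 0. Term by term,
  d/dx[(x + 1)^2] = 2x + 2
  d/dx[(y + 3)^2] = 2·y'(y + 3)
  d/dx[-36] = 0

The pieces without y' make up ∂F/∂x and the coefficient of y' is ∂F/∂y:
  ∂F/∂x = 2x + 2,
  ∂F/∂y = 2y + 6.

Since d/dx[F] = ∂F/∂x + (∂F/∂y)·y' = 0, solve for y':
  (∂F/∂y)·y' = -∂F/∂x
  dy/dx = -(∂F/∂x)/(∂F/∂y) = -(2x + 2)/(2y + 6) = (-x - 1)/(y + 3)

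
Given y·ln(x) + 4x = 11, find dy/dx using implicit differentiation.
Take d/dx of both sides. Since y is implicitly a function of x, the chain rule attaches a y' = dy/dx factor whenever we differentiate through y.

Set F(x, y) = (left side) − (right side), so the curve is F = 0. Differentiating each term of F:
  d/dx[4x] = 4
  d/dx[y·ln(x)] = y'·ln(x) + y/x
  d/dx[-11] = 0

Collecting, the y'-free part is the partial derivative in x and the y' coefficient is the partial derivative in y:
  ∂F/∂x = 4 + y/x
  ∂F/∂y = ln(x)

so d/dx[F(x, y(x))] = ∂F/∂x + (∂F/∂y)·y' = 0. Rearranging,
  dy/dx = -(∂F/∂x)/(∂F/∂y) = -(4 + y/x)/(ln(x))
        = -((4x + y)/x)/(ln(x)) = (-4x - y)/(x·ln(x))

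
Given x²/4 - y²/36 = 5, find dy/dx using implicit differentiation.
Differentiate both sides with respect to x, treating y as y(x). By the chain rule, any term containing y contributes a factor of y' = dy/dx when we differentiate it.

Move every term to one side and write the relation as F(x, y) = 0. Term by term,
  d/dx[x^2/4] = x/2
  d/dx[-y^2/36] = -y·y'/18
  d/dx[-5] = 0

The pieces without y' make up ∂F/∂x and the coefficient of y' is ∂F/∂y:
  ∂F/∂x = x/2,
  ∂F/∂y = -y/18.

Since d/dx[F] = ∂F/∂x + (∂F/∂y)·y' = 0, solve for y':
  (∂F/∂y)·y' = -∂F/∂x
  dy/dx = -(∂F/∂x)/(∂F/∂y) = -(x/2)/(-y/18) = 9x/y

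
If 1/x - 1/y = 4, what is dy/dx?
Take d/dx of both sides. Since y is implicitly a function of x, the chain rule attaches a y' = dy/dx factor whenever we differentiate through y.

Set F(x, y) = (left side) − (right side), so the curve is F = 0. Differentiating each term of F:
  d/dx[-1/y] = y'/y^2
  d/dx[1/x] = -1/x^2
  d/dx[-4] = 0

Collecting, the y'-free part is the partial derivative in x and the y' coefficient is the partial derivative in y:
  ∂F/∂x = -1/x^2
  ∂F/∂y = y^(-2)

so d/dx[F(x, y(x))] = ∂F/∂x + (∂F/∂y)·y' = 0. Rearranging,
  dy/dx = -(∂F/∂x)/(∂F/∂y) = -(-1/x^2)/(y^(-2)) = y^2/x^2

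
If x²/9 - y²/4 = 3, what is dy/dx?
Differentiate both sides with respect to x, treating y as y(x). By the chain rule, any term containing y contributes a factor of y' = dy/dx when we differentiate it.

Move every term to one side and write the relation as F(x, y) = 0. Term by term,
  d/dx[x^2/9] = 2x/9
  d/dx[-y^2/4] = -y·y'/2
  d/dx[-3] = 0

The pieces without y' make up ∂F/∂x and the coefficient of y' is ∂F/∂y:
  ∂F/∂x = 2x/9,
  ∂F/∂y = -y/2.

Since d/dx[F] = ∂F/∂x + (∂F/∂y)·y' = 0, solve for y':
  (∂F/∂y)·y' = -∂F/∂x
  dy/dx = -(∂F/∂x)/(∂F/∂y) = -(2x/9)/(-y/2) = 4x/(9y)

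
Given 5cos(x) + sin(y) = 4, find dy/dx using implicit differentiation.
Differentiate both sides with respect to x, treating y as y(x). By the chain rule, any term containing y contributes a factor of y' = dy/dx when we differentiate it.

Move every term to one side and write the relation as F(x, y) = 0. Term by term,
  d/dx[sin(y)] = y'·cos(y)
  d/dx[5cos(x)] = -5sin(x)
  d/dx[-4] = 0

The pieces without y' make up ∂F/∂x and the coefficient of y' is ∂F/∂y:
  ∂F/∂x = -5sin(x),
  ∂F/∂y = cos(y).

Since d/dx[F] = ∂F/∂x + (∂F/∂y)·y' = 0, solve for y':
  (∂F/∂y)·y' = -∂F/∂x
  dy/dx = -(∂F/∂x)/(∂F/∂y) = -(-5sin(x))/(cos(y)) = 5sin(x)/cos(y)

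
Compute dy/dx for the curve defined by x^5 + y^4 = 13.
Differentiate the relation implicitly: treat y = y(x) and apply the chain rule, so every y-derivative picks up a y' = dy/dx factor.

With everything moved to the left-hand side, differentiate term by term:
  d/dx[x^5] = 5x^4
  d/dx[y^4] = 4y^3·y'
  d/dx[-13] = 0

Separating the contributions that come from x directly and those that come through y:
  without y':      5x^4
  multiplying y':  4y^3

so (5x^4) + (4y^3)·y' = 0, and therefore
  dy/dx = -(5x^4)/(4y^3) = -5x^4/(4y^3)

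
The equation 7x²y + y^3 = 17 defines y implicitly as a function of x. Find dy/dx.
Take d/dx of both sides. Since y is implicitly a function of x, the chain rule attaches a y' = dy/dx factor whenever we differentiate through y.

Set F(x, y) = (left side) − (right side), so the curve is F = 0. Differentiating each term of F:
  d/dx[7x^2y] = 7x^2·y' + 14xy
  d/dx[y^3] = 3y^2·y'
  d/dx[-17] = 0

Collecting, the y'-free part is the partial derivative in x and the y' coefficient is the partial derivative in y:
  ∂F/∂x = 14xy
  ∂F/∂y = 7x^2 + 3y^2

so d/dx[F(x, y(x))] = ∂F/∂x + (∂F/∂y)·y' = 0. Rearranging,
  dy/dx = -(∂F/∂x)/(∂F/∂y) = -(14xy)/(7x^2 + 3y^2) = -14xy/(7x^2 + 3y^2)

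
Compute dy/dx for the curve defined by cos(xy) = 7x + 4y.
Apply d/dx to both sides, remembering that y depends on x. Each occurrence of y therefore brings in a y' = dy/dx via the chain rule.

With F(x, y) equal to the left-hand side minus the right, differentiate F term by term:
  d/dx[-7x] = -7
  d/dx[-4y] = -4·y'
  d/dx[cos(xy)] = -(x·y' + y)·sin(xy)
Adding these up, d/dx[F] = 0 becomes
  (-y·sin(xy) - 7) + (-x·sin(xy) - 4)·y' = 0,
so isolating y',
  dy/dx = -(-y·sin(xy) - 7)/(-x·sin(xy) - 4) = -(y·sin(xy) + 7)/(x·sin(xy) + 4)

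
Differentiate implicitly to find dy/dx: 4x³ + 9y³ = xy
Differentiate the relation implicitly: treat y = y(x) and apply the chain rule, so every y-derivative picks up a y' = dy/dx factor.

With everything moved to the left-hand side, differentiate term by term:
  d/dx[4x^3] = 12x^2
  d/dx[-xy] = -x·y' - y
  d/dx[9y^3] = 27y^2·y'

Separating the contributions that come from x directly and those that come through y:
  without y':      12x^2 - y
  multiplying y':  -x + 27y^2

so (12x^2 - y) + (-x + 27y^2)·y' = 0, and therefore
  dy/dx = -(12x^2 - y)/(-x + 27y^2) = (12x^2 - y)/(x - 27y^2)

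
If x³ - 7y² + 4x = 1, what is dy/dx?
Apply d/dx to both sides, remembering that y depends on x. Each occurrence of y therefore brings in a y' = dy/dx via the chain rule.

With F(x, y) equal to the left-hand side minus the right, differentiate F term by term:
  d/dx[x^3] = 3x^2
  d/dx[4x] = 4
  d/dx[-7y^2] = -14y·y'
  d/dx[-1] = 0
Adding these up, d/dx[F] = 0 becomes
  (3x^2 + 4) + (-14y)·y' = 0,
so isolating y',
  dy/dx = -(3x^2 + 4)/(-14y) = (3x^2 + 4)/(14y)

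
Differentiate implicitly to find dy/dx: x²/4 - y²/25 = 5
Differentiate the relation implicitly: treat y = y(x) and apply the chain rule, so every y-derivative picks up a y' = dy/dx factor.

With everything moved to the left-hand side, differentiate term by term:
  d/dx[x^2/4] = x/2
  d/dx[-y^2/25] = -2y·y'/25
  d/dx[-5] = 0

Separating the contributions that come from x directly and those that come through y:
  without y':      x/2
  multiplying y':  -2y/25

so (x/2) + (-2y/25)·y' = 0, and therefore
  dy/dx = -(x/2)/(-2y/25) = 25x/(4y)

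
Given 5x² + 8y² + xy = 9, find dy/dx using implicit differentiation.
Differentiate the relation implicitly: treat y = y(x) and apply the chain rule, so every y-derivative picks up a y' = dy/dx factor.

With everything moved to the left-hand side, differentiate term by term:
  d/dx[5x^2] = 10x
  d/dx[xy] = x·y' + y
  d/dx[8y^2] = 16y·y'
  d/dx[-9] = 0

Separating the contributions that come from x directly and those that come through y:
  without y':      10x + y
  multiplying y':  x + 16y

so (10x + y) + (x + 16y)·y' = 0, and therefore
  dy/dx = -(10x + y)/(x + 16y) = (-10x - y)/(x + 16y)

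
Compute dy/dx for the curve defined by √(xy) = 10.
Differentiate both sides with respect to x, treating y as y(x). By the chain rule, any term containing y contributes a factor of y' = dy/dx when we differentiate it.

Move every term to one side and write the relation as F(x, y) = 0. Term by term,
  d/dx[√(xy)] = √(xy)(x·y'/2 + y/2)/(xy)
  d/dx[-10] = 0

The pieces without y' make up ∂F/∂x and the coefficient of y' is ∂F/∂y:
  ∂F/∂x = √(xy)/(2x),
  ∂F/∂y = √(xy)/(2y).

Since d/dx[F] = ∂F/∂x + (∂F/∂y)·y' = 0, solve for y':
  (∂F/∂y)·y' = -∂F/∂x
  dy/dx = -(∂F/∂x)/(∂F/∂y) = -(√(xy)/(2x))/(√(xy)/(2y)) = -y/x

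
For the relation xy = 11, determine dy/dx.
Take d/dx of both sides. Since y is implicitly a function of x, the chain rule attaches a y' = dy/dx factor whenever we differentiate through y.

Set F(x, y) = (left side) − (right side), so the curve is F = 0. Differentiating each term of F:
  d/dx[xy] = x·y' + y
  d/dx[-11] = 0

Collecting, the y'-free part is the partial derivative in x and the y' coefficient is the partial derivative in y:
  ∂F/∂x = y
  ∂F/∂y = x

so d/dx[F(x, y(x))] = ∂F/∂x + (∂F/∂y)·y' = 0. Rearranging,
  dy/dx = -(∂F/∂x)/(∂F/∂y) = -(y)/(x) = -y/x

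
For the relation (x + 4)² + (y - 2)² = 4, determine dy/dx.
Apply d/dx to both sides, remembering that y depends on x. Each occurrence of y therefore brings in a y' = dy/dx via the chain rule.

With F(x, y) equal to the left-hand side minus the right, differentiate F term by term:
  d/dx[(x + 4)^2] = 2x + 8
  d/dx[(y - 2)^2] = 2·y'(y - 2)
  d/dx[-4] = 0
Adding these up, d/dx[F] = 0 becomes
  (2x + 8) + (2y - 4)·y' = 0,
so isolating y',
  dy/dx = -(2x + 8)/(2y - 4) = (-x - 4)/(y - 2)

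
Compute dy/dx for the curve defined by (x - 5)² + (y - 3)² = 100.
Differentiate the relation implicitly: treat y = y(x) and apply the chain rule, so every y-derivative picks up a y' = dy/dx factor.

With everything moved to the left-hand side, differentiate term by term:
  d/dx[(x - 5)^2] = 2x - 10
  d/dx[(y - 3)^2] = 2·y'(y - 3)
  d/dx[-100] = 0

Separating the contributions that come from x directly and those that come through y:
  without y':      2x - 10
  multiplying y':  2y - 6

so (2x - 10) + (2y - 6)·y' = 0, and therefore
  dy/dx = -(2x - 10)/(2y - 6) = (5 - x)/(y - 3)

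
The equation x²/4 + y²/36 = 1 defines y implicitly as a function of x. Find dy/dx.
Apply d/dx to both sides, remembering that y depends on x. Each occurrence of y therefore brings in a y' = dy/dx via the chain rule.

With F(x, y) equal to the left-hand side minus the right, differentiate F term by term:
  d/dx[x^2/4] = x/2
  d/dx[y^2/36] = y·y'/18
  d/dx[-1] = 0
Adding these up, d/dx[F] = 0 becomes
  (x/2) + (y/18)·y' = 0,
so isolating y',
  dy/dx = -(x/2)/(y/18) = -9x/y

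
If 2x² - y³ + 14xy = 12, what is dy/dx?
Apply d/dx to both sides, remembering that y depends on x. Each occurrence of y therefore brings in a y' = dy/dx via the chain rule.

With F(x, y) equal to the left-hand side minus the right, differentiate F term by term:
  d/dx[2x^2] = 4x
  d/dx[14xy] = 14x·y' + 14y
  d/dx[-y^3] = -3y^2·y'
  d/dx[-12] = 0
Adding these up, d/dx[F] = 0 becomes
  (4x + 14y) + (14x - 3y^2)·y' = 0,
so isolating y',
  dy/dx = -(4x + 14y)/(14x - 3y^2) = 2(-2x - 7y)/(14x - 3y^2)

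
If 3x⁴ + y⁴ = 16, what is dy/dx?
Apply d/dx to both sides, remembering that y depends on x. Each occurrence of y therefore brings in a y' = dy/dx via the chain rule.

With F(x, y) equal to the left-hand side minus the right, differentiate F term by term:
  d/dx[3x^4] = 12x^3
  d/dx[y^4] = 4y^3·y'
  d/dx[-16] = 0
Adding these up, d/dx[F] = 0 becomes
  (12x^3) + (4y^3)·y' = 0,
so isolating y',
  dy/dx = -(12x^3)/(4y^3) = -3x^3/y^3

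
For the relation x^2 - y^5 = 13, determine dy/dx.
Differentiate both sides with respect to x, treating y as y(x). By the chain rule, any term containing y contributes a factor of y' = dy/dx when we differentiate it.

Move every term to one side and write the relation as F(x, y) = 0. Term by term,
  d/dx[x^2] = 2x
  d/dx[-y^5] = -5y^4·y'
  d/dx[-13] = 0

The pieces without y' make up ∂F/∂x and the coefficient of y' is ∂F/∂y:
  ∂F/∂x = 2x,
  ∂F/∂y = -5y^4.

Since d/dx[F] = ∂F/∂x + (∂F/∂y)·y' = 0, solve for y':
  (∂F/∂y)·y' = -∂F/∂x
  dy/dx = -(∂F/∂x)/(∂F/∂y) = -(2x)/(-5y^4) = 2x/(5y^4)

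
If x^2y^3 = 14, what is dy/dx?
Differentiate the relation implicitly: treat y = y(x) and apply the chain rule, so every y-derivative picks up a y' = dy/dx factor.

With everything moved to the left-hand side, differentiate term by term:
  d/dx[x^2y^3] = 3x^2y^2·y' + 2xy^3
  d/dx[-14] = 0

Separating the contributions that come from x directly and those that come through y:
  without y':      2xy^3
  multiplying y':  3x^2y^2

so (2xy^3) + (3x^2y^2)·y' = 0, and therefore
  dy/dx = -(2xy^3)/(3x^2y^2) = -2y/(3x)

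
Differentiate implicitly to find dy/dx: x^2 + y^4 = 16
Differentiate both sides with respect to x, treating y as y(x). By the chain rule, any term containing y contributes a factor of y' = dy/dx when we differentiate it.

Move every term to one side and write the relation as F(x, y) = 0. Term by term,
  d/dx[x^2] = 2x
  d/dx[y^4] = 4y^3·y'
  d/dx[-16] = 0

The pieces without y' make up ∂F/∂x and the coefficient of y' is ∂F/∂y:
  ∂F/∂x = 2x,
  ∂F/∂y = 4y^3.

Since d/dx[F] = ∂F/∂x + (∂F/∂y)·y' = 0, solve for y':
  (∂F/∂y)·y' = -∂F/∂x
  dy/dx = -(∂F/∂x)/(∂F/∂y) = -(2x)/(4y^3) = -x/(2y^3)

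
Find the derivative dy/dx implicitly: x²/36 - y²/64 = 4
Differentiate the relation implicitly: treat y = y(x) and apply the chain rule, so every y-derivative picks up a y' = dy/dx factor.

With everything moved to the left-hand side, differentiate term by term:
  d/dx[x^2/36] = x/18
  d/dx[-y^2/64] = -y·y'/32
  d/dx[-4] = 0

Separating the contributions that come from x directly and those that come through y:
  without y':      x/18
  multiplying y':  -y/32

so (x/18) + (-y/32)·y' = 0, and therefore
  dy/dx = -(x/18)/(-y/32) = 16x/(9y)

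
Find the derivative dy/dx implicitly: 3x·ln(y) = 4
Differentiate the relation implicitly: treat y = y(x) and apply the chain rule, so every y-derivative picks up a y' = dy/dx factor.

With everything moved to the left-hand side, differentiate term by term:
  d/dx[3x·ln(y)] = 3x·y'/y + 3ln(y)
  d/dx[-4] = 0

Separating the contributions that come from x directly and those that come through y:
  without y':      3ln(y)
  multiplying y':  3x/y

so (3ln(y)) + (3x/y)·y' = 0, and therefore
  dy/dx = -(3ln(y))/(3x/y) = -y·ln(y)/x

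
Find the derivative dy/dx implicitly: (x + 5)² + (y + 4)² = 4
Differentiate the relation implicitly: treat y = y(x) and apply the chain rule, so every y-derivative picks up a y' = dy/dx factor.

With everything moved to the left-hand side, differentiate term by term:
  d/dx[(x + 5)^2] = 2x + 10
  d/dx[(y + 4)^2] = 2·y'(y + 4)
  d/dx[-4] = 0

Separating the contributions that come from x directly and those that come through y:
  without y':      2x + 10
  multiplying y':  2y + 8

so (2x + 10) + (2y + 8)·y' = 0, and therefore
  dy/dx = -(2x + 10)/(2y + 8) = (-x - 5)/(y + 4)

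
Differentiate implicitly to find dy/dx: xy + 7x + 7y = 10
Take d/dx of both sides. Since y is implicitly a function of x, the chain rule attaches a y' = dy/dx factor whenever we differentiate through y.

Set F(x, y) = (left side) − (right side), so the curve is F = 0. Differentiating each term of F:
  d/dx[xy] = x·y' + y
  d/dx[7x] = 7
  d/dx[7y] = 7·y'
  d/dx[-10] = 0

Collecting, the y'-free part is the partial derivative in x and the y' coefficient is the partial derivative in y:
  ∂F/∂x = y + 7
  ∂F/∂y = x + 7

so d/dx[F(x, y(x))] = ∂F/∂x + (∂F/∂y)·y' = 0. Rearranging,
  dy/dx = -(∂F/∂x)/(∂F/∂y) = -(y + 7)/(x + 7) = (-y - 7)/(x + 7)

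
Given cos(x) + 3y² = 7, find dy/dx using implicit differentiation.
Take d/dx of both sides. Since y is implicitly a function of x, the chain rule attaches a y' = dy/dx factor whenever we differentiate through y.

Set F(x, y) = (left side) − (right side), so the curve is F = 0. Differentiating each term of F:
  d/dx[3y^2] = 6y·y'
  d/dx[cos(x)] = -sin(x)
  d/dx[-7] = 0

Collecting, the y'-free part is the partial derivative in x and the y' coefficient is the partial derivative in y:
  ∂F/∂x = -sin(x)
  ∂F/∂y = 6y

so d/dx[F(x, y(x))] = ∂F/∂x + (∂F/∂y)·y' = 0. Rearranging,
  dy/dx = -(∂F/∂x)/(∂F/∂y) = -(-sin(x))/(6y) = sin(x)/(6y)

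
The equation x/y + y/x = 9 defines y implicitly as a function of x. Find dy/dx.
Differentiate the relation implicitly: treat y = y(x) and apply the chain rule, so every y-derivative picks up a y' = dy/dx factor.

With everything moved to the left-hand side, differentiate term by term:
  d/dx[x/y] = -x·y'/y^2 + 1/y
  d/dx[y/x] = y'/x - y/x^2
  d/dx[-9] = 0

Separating the contributions that come from x directly and those that come through y:
  without y':      1/y - y/x^2
  multiplying y':  -x/y^2 + 1/x

so (1/y - y/x^2) + (-x/y^2 + 1/x)·y' = 0, and therefore
  dy/dx = -(1/y - y/x^2)/(-x/y^2 + 1/x)
        = -((x - y)(x + y)/(x^2y))/(-(x - y)(x + y)/(xy^2)) = y/x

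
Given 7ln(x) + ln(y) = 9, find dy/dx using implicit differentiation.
Take d/dx of both sides. Since y is implicitly a function of x, the chain rule attaches a y' = dy/dx factor whenever we differentiate through y.

Set F(x, y) = (left side) − (right side), so the curve is F = 0. Differentiating each term of F:
  d/dx[7ln(x)] = 7/x
  d/dx[ln(y)] = y'/y
  d/dx[-9] = 0

Collecting, the y'-free part is the partial derivative in x and the y' coefficient is the partial derivative in y:
  ∂F/∂x = 7/x
  ∂F/∂y = 1/y

so d/dx[F(x, y(x))] = ∂F/∂x + (∂F/∂y)·y' = 0. Rearranging,
  dy/dx = -(∂F/∂x)/(∂F/∂y) = -(7/x)/(1/y) = -7y/x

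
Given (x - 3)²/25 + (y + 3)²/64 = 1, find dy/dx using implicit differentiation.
Differentiate both sides with respect to x, treating y as y(x). By the chain rule, any term containing y contributes a factor of y' = dy/dx when we differentiate it.

Move every term to one side and write the relation as F(x, y) = 0. Term by term,
  d/dx[(x - 3)^2/25] = 2x/25 - 6/25
  d/dx[(y + 3)^2/64] = y'(y + 3)/32
  d/dx[-1] = 0

The pieces without y' make up ∂F/∂x and the coefficient of y' is ∂F/∂y:
  ∂F/∂x = 2x/25 - 6/25,
  ∂F/∂y = y/32 + 3/32.

Since d/dx[F] = ∂F/∂x + (∂F/∂y)·y' = 0, solve for y':
  (∂F/∂y)·y' = -∂F/∂x
  dy/dx = -(∂F/∂x)/(∂F/∂y) = -(2x/25 - 6/25)/(y/32 + 3/32)
        = -(2(x - 3)/25)/((y + 3)/32) = 64(3 - x)/(25(y + 3))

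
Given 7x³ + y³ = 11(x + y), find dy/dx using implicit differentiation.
Differentiate the relation implicitly: treat y = y(x) and apply the chain rule, so every y-derivative picks up a y' = dy/dx factor.

With everything moved to the left-hand side, differentiate term by term:
  d/dx[7x^3] = 21x^2
  d/dx[-11x] = -11
  d/dx[y^3] = 3y^2·y'
  d/dx[-11y] = -11·y'

Separating the contributions that come from x directly and those that come through y:
  without y':      21x^2 - 11
  multiplying y':  3y^2 - 11

so (21x^2 - 11) + (3y^2 - 11)·y' = 0, and therefore
  dy/dx = -(21x^2 - 11)/(3y^2 - 11) = (11 - 21x^2)/(3y^2 - 11)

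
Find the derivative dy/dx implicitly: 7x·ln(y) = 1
Take d/dx of both sides. Since y is implicitly a function of x, the chain rule attaches a y' = dy/dx factor whenever we differentiate through y.

Set F(x, y) = (left side) − (right side), so the curve is F = 0. Differentiating each term of F:
  d/dx[7x·ln(y)] = 7x·y'/y + 7ln(y)
  d/dx[-1] = 0

Collecting, the y'-free part is the partial derivative in x and the y' coefficient is the partial derivative in y:
  ∂F/∂x = 7ln(y)
  ∂F/∂y = 7x/y

so d/dx[F(x, y(x))] = ∂F/∂x + (∂F/∂y)·y' = 0. Rearranging,
  dy/dx = -(∂F/∂x)/(∂F/∂y) = -(7ln(y))/(7x/y) = -y·ln(y)/x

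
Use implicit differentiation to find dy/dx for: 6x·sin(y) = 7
Take d/dx of both sides. Since y is implicitly a function of x, the chain rule attaches a y' = dy/dx factor whenever we differentiate through y.

Set F(x, y) = (left side) − (right side), so the curve is F = 0. Differentiating each term of F:
  d/dx[6x·sin(y)] = 6x·y'·cos(y) + 6sin(y)
  d/dx[-7] = 0

Collecting, the y'-free part is the partial derivative in x and the y' coefficient is the partial derivative in y:
  ∂F/∂x = 6sin(y)
  ∂F/∂y = 6x·cos(y)

so d/dx[F(x, y(x))] = ∂F/∂x + (∂F/∂y)·y' = 0. Rearranging,
  dy/dx = -(∂F/∂x)/(∂F/∂y) = -(6sin(y))/(6x·cos(y)) = -tan(y)/x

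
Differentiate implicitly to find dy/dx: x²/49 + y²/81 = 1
Apply d/dx to both sides, remembering that y depends on x. Each occurrence of y therefore brings in a y' = dy/dx via the chain rule.

With F(x, y) equal to the left-hand side minus the right, differentiate F term by term:
  d/dx[x^2/49] = 2x/49
  d/dx[y^2/81] = 2y·y'/81
  d/dx[-1] = 0
Adding these up, d/dx[F] = 0 becomes
  (2x/49) + (2y/81)·y' = 0,
so isolating y',
  dy/dx = -(2x/49)/(2y/81) = -81x/(49y)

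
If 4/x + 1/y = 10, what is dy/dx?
Apply d/dx to both sides, remembering that y depends on x. Each occurrence of y therefore brings in a y' = dy/dx via the chain rule.

With F(x, y) equal to the left-hand side minus the right, differentiate F term by term:
  d/dx[1/y] = -y'/y^2
  d/dx[4/x] = -4/x^2
  d/dx[-10] = 0
Adding these up, d/dx[F] = 0 becomes
  (-4/x^2) + (-1/y^2)·y' = 0,
so isolating y',
  dy/dx = -(-4/x^2)/(-1/y^2) = -4y^2/x^2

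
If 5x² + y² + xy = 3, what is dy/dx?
Apply d/dx to both sides, remembering that y depends on x. Each occurrence of y therefore brings in a y' = dy/dx via the chain rule.

With F(x, y) equal to the left-hand side minus the right, differentiate F term by term:
  d/dx[5x^2] = 10x
  d/dx[xy] = x·y' + y
  d/dx[y^2] = 2y·y'
  d/dx[-3] = 0
Adding these up, d/dx[F] = 0 becomes
  (10x + y) + (x + 2y)·y' = 0,
so isolating y',
  dy/dx = -(10x + y)/(x + 2y) = (-10x - y)/(x + 2y)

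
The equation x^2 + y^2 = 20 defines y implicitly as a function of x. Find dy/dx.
Take d/dx of both sides. Since y is implicitly a function of x, the chain rule attaches a y' = dy/dx factor whenever we differentiate through y.

Set F(x, y) = (left side) − (right side), so the curve is F = 0. Differentiating each term of F:
  d/dx[x^2] = 2x
  d/dx[y^2] = 2y·y'
  d/dx[-20] = 0

Collecting, the y'-free part is the partial derivative in x and the y' coefficient is the partial derivative in y:
  ∂F/∂x = 2x
  ∂F/∂y = 2y

so d/dx[F(x, y(x))] = ∂F/∂x + (∂F/∂y)·y' = 0. Rearranging,
  dy/dx = -(∂F/∂x)/(∂F/∂y) = -(2x)/(2y) = -x/y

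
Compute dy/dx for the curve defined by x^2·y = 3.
Apply d/dx to both sides, remembering that y depends on x. Each occurrence of y therefore brings in a y' = dy/dx via the chain rule.

With F(x, y) equal to the left-hand side minus the right, differentiate F term by term:
  d/dx[x^2y] = x^2·y' + 2xy
  d/dx[-3] = 0
Adding these up, d/dx[F] = 0 becomes
  (2xy) + (x^2)·y' = 0,
so isolating y',
  dy/dx = -(2xy)/(x^2) = -2y/x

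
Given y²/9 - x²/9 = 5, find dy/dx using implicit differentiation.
Differentiate both sides with respect to x, treating y as y(x). By the chain rule, any term containing y contributes a factor of y' = dy/dx when we differentiate it.

Move every term to one side and write the relation as F(x, y) = 0. Term by term,
  d/dx[-x^2/9] = -2x/9
  d/dx[y^2/9] = 2y·y'/9
  d/dx[-5] = 0

The pieces without y' make up ∂F/∂x and the coefficient of y' is ∂F/∂y:
  ∂F/∂x = -2x/9,
  ∂F/∂y = 2y/9.

Since d/dx[F] = ∂F/∂x + (∂F/∂y)·y' = 0, solve for y':
  (∂F/∂y)·y' = -∂F/∂x
  dy/dx = -(∂F/∂x)/(∂F/∂y) = -(-2x/9)/(2y/9) = x/y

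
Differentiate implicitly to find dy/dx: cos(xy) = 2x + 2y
Take d/dx of both sides. Since y is implicitly a function of x, the chain rule attaches a y' = dy/dx factor whenever we differentiate through y.

Set F(x, y) = (left side) − (right side), so the curve is F = 0. Differentiating each term of F:
  d/dx[-2x] = -2
  d/dx[-2y] = -2·y'
  d/dx[cos(xy)] = -(x·y' + y)·sin(xy)

Collecting, the y'-free part is the partial derivative in x and the y' coefficient is the partial derivative in y:
  ∂F/∂x = -y·sin(xy) - 2
  ∂F/∂y = -x·sin(xy) - 2

so d/dx[F(x, y(x))] = ∂F/∂x + (∂F/∂y)·y' = 0. Rearranging,
  dy/dx = -(∂F/∂x)/(∂F/∂y) = -(-y·sin(xy) - 2)/(-x·sin(xy) - 2) = -(y·sin(xy) + 2)/(x·sin(xy) + 2)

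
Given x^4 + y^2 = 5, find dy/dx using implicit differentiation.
Take d/dx of both sides. Since y is implicitly a function of x, the chain rule attaches a y' = dy/dx factor whenever we differentiate through y.

Set F(x, y) = (left side) − (right side), so the curve is F = 0. Differentiating each term of F:
  d/dx[x^4] = 4x^3
  d/dx[y^2] = 2y·y'
  d/dx[-5] = 0

Collecting, the y'-free part is the partial derivative in x and the y' coefficient is the partial derivative in y:
  ∂F/∂x = 4x^3
  ∂F/∂y = 2y

so d/dx[F(x, y(x))] = ∂F/∂x + (∂F/∂y)·y' = 0. Rearranging,
  dy/dx = -(∂F/∂x)/(∂F/∂y) = -(4x^3)/(2y) = -2x^3/y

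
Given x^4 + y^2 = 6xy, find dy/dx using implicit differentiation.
Differentiate the relation implicitly: treat y = y(x) and apply the chain rule, so every y-derivative picks up a y' = dy/dx factor.

With everything moved to the left-hand side, differentiate term by term:
  d/dx[x^4] = 4x^3
  d/dx[-6xy] = -6x·y' - 6y
  d/dx[y^2] = 2y·y'

Separating the contributions that come from x directly and those that come through y:
  without y':      4x^3 - 6y
  multiplying y':  -6x + 2y

so (4x^3 - 6y) + (-6x + 2y)·y' = 0, and therefore
  dy/dx = -(4x^3 - 6y)/(-6x + 2y) = (2x^3 - 3y)/(3x - y)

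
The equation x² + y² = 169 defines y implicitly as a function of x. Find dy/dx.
Differentiate both sides with respect to x, treating y as y(x). By the chain rule, any term containing y contributes a factor of y' = dy/dx when we differentiate it.

Move every term to one side and write the relation as F(x, y) = 0. Term by term,
  d/dx[x^2] = 2x
  d/dx[y^2] = 2y·y'
  d/dx[-169] = 0

The pieces without y' make up ∂F/∂x and the coefficient of y' is ∂F/∂y:
  ∂F/∂x = 2x,
  ∂F/∂y = 2y.

Since d/dx[F] = ∂F/∂x + (∂F/∂y)·y' = 0, solve for y':
  (∂F/∂y)·y' = -∂F/∂x
  dy/dx = -(∂F/∂x)/(∂F/∂y) = -(2x)/(2y) = -x/y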